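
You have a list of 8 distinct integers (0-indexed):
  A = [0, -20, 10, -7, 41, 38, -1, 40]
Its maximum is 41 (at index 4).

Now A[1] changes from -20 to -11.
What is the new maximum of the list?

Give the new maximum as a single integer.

Answer: 41

Derivation:
Old max = 41 (at index 4)
Change: A[1] -20 -> -11
Changed element was NOT the old max.
  New max = max(old_max, new_val) = max(41, -11) = 41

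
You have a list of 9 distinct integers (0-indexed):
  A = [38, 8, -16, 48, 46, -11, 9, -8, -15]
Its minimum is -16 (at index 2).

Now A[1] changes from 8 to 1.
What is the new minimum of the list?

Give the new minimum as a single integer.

Old min = -16 (at index 2)
Change: A[1] 8 -> 1
Changed element was NOT the old min.
  New min = min(old_min, new_val) = min(-16, 1) = -16

Answer: -16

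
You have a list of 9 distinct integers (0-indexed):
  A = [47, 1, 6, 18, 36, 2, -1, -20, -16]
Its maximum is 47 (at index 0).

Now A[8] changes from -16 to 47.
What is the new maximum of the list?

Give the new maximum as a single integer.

Answer: 47

Derivation:
Old max = 47 (at index 0)
Change: A[8] -16 -> 47
Changed element was NOT the old max.
  New max = max(old_max, new_val) = max(47, 47) = 47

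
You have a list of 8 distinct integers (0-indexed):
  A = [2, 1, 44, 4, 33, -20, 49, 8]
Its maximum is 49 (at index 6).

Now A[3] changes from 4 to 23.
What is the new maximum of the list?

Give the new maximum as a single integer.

Old max = 49 (at index 6)
Change: A[3] 4 -> 23
Changed element was NOT the old max.
  New max = max(old_max, new_val) = max(49, 23) = 49

Answer: 49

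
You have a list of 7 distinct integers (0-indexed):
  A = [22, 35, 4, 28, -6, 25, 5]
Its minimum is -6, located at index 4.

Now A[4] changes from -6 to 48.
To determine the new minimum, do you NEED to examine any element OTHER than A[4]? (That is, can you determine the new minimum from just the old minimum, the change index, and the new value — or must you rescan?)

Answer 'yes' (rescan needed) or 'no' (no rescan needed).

Answer: yes

Derivation:
Old min = -6 at index 4
Change at index 4: -6 -> 48
Index 4 WAS the min and new value 48 > old min -6. Must rescan other elements to find the new min.
Needs rescan: yes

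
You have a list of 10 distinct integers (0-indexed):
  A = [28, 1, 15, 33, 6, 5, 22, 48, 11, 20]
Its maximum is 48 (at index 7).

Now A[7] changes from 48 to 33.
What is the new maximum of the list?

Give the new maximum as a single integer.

Old max = 48 (at index 7)
Change: A[7] 48 -> 33
Changed element WAS the max -> may need rescan.
  Max of remaining elements: 33
  New max = max(33, 33) = 33

Answer: 33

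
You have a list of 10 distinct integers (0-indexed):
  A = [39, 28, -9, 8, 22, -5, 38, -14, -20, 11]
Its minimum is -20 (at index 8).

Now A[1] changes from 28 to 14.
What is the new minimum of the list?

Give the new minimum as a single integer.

Old min = -20 (at index 8)
Change: A[1] 28 -> 14
Changed element was NOT the old min.
  New min = min(old_min, new_val) = min(-20, 14) = -20

Answer: -20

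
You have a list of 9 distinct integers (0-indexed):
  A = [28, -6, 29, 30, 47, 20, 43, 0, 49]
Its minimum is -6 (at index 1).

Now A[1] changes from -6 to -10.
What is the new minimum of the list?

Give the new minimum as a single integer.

Old min = -6 (at index 1)
Change: A[1] -6 -> -10
Changed element WAS the min. Need to check: is -10 still <= all others?
  Min of remaining elements: 0
  New min = min(-10, 0) = -10

Answer: -10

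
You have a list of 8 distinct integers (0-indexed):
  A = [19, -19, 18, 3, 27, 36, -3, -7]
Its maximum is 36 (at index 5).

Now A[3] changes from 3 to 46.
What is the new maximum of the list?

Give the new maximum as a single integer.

Old max = 36 (at index 5)
Change: A[3] 3 -> 46
Changed element was NOT the old max.
  New max = max(old_max, new_val) = max(36, 46) = 46

Answer: 46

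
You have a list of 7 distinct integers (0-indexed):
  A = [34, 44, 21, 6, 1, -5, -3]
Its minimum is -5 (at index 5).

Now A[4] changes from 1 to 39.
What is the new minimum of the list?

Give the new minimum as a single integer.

Answer: -5

Derivation:
Old min = -5 (at index 5)
Change: A[4] 1 -> 39
Changed element was NOT the old min.
  New min = min(old_min, new_val) = min(-5, 39) = -5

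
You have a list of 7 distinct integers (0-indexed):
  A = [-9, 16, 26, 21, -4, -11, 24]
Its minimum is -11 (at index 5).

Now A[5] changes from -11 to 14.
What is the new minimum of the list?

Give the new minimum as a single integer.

Old min = -11 (at index 5)
Change: A[5] -11 -> 14
Changed element WAS the min. Need to check: is 14 still <= all others?
  Min of remaining elements: -9
  New min = min(14, -9) = -9

Answer: -9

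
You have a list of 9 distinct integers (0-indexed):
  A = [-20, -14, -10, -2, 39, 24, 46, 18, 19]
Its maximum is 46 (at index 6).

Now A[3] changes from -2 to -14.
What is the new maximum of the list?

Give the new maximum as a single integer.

Old max = 46 (at index 6)
Change: A[3] -2 -> -14
Changed element was NOT the old max.
  New max = max(old_max, new_val) = max(46, -14) = 46

Answer: 46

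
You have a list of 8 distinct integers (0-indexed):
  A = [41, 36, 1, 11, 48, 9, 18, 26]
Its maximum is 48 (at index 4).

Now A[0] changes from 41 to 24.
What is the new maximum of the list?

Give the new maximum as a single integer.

Old max = 48 (at index 4)
Change: A[0] 41 -> 24
Changed element was NOT the old max.
  New max = max(old_max, new_val) = max(48, 24) = 48

Answer: 48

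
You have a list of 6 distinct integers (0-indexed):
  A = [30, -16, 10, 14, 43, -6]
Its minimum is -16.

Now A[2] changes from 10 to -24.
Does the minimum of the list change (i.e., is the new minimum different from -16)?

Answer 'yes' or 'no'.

Answer: yes

Derivation:
Old min = -16
Change: A[2] 10 -> -24
Changed element was NOT the min; min changes only if -24 < -16.
New min = -24; changed? yes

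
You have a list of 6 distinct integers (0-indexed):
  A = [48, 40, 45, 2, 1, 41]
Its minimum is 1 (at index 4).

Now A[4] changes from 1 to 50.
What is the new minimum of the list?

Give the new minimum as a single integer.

Old min = 1 (at index 4)
Change: A[4] 1 -> 50
Changed element WAS the min. Need to check: is 50 still <= all others?
  Min of remaining elements: 2
  New min = min(50, 2) = 2

Answer: 2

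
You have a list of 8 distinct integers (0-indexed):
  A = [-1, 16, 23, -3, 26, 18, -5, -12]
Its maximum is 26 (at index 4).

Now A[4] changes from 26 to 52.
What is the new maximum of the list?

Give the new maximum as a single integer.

Answer: 52

Derivation:
Old max = 26 (at index 4)
Change: A[4] 26 -> 52
Changed element WAS the max -> may need rescan.
  Max of remaining elements: 23
  New max = max(52, 23) = 52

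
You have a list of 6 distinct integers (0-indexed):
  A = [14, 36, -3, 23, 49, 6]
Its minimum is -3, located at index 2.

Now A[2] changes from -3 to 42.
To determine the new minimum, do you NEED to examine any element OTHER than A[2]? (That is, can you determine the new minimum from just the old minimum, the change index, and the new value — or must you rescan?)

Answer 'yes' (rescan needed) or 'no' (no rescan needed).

Answer: yes

Derivation:
Old min = -3 at index 2
Change at index 2: -3 -> 42
Index 2 WAS the min and new value 42 > old min -3. Must rescan other elements to find the new min.
Needs rescan: yes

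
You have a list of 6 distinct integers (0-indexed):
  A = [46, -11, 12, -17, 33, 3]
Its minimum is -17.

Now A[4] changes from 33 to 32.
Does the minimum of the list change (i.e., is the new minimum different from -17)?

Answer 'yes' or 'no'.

Answer: no

Derivation:
Old min = -17
Change: A[4] 33 -> 32
Changed element was NOT the min; min changes only if 32 < -17.
New min = -17; changed? no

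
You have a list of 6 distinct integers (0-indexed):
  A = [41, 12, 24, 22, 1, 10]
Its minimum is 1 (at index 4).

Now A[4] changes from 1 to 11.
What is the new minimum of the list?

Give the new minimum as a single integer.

Answer: 10

Derivation:
Old min = 1 (at index 4)
Change: A[4] 1 -> 11
Changed element WAS the min. Need to check: is 11 still <= all others?
  Min of remaining elements: 10
  New min = min(11, 10) = 10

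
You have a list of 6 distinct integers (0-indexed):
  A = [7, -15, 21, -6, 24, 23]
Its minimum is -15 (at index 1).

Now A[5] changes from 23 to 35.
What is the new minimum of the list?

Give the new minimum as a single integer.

Old min = -15 (at index 1)
Change: A[5] 23 -> 35
Changed element was NOT the old min.
  New min = min(old_min, new_val) = min(-15, 35) = -15

Answer: -15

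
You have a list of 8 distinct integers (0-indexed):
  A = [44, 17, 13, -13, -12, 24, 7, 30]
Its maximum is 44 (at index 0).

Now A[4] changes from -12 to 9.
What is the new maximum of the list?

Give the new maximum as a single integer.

Answer: 44

Derivation:
Old max = 44 (at index 0)
Change: A[4] -12 -> 9
Changed element was NOT the old max.
  New max = max(old_max, new_val) = max(44, 9) = 44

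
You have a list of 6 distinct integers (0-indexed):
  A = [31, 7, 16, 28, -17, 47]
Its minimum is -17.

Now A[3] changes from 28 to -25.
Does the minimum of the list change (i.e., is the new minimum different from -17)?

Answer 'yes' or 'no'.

Old min = -17
Change: A[3] 28 -> -25
Changed element was NOT the min; min changes only if -25 < -17.
New min = -25; changed? yes

Answer: yes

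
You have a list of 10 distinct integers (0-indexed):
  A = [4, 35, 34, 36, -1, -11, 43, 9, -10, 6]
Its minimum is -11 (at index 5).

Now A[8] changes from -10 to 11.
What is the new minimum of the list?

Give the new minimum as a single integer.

Old min = -11 (at index 5)
Change: A[8] -10 -> 11
Changed element was NOT the old min.
  New min = min(old_min, new_val) = min(-11, 11) = -11

Answer: -11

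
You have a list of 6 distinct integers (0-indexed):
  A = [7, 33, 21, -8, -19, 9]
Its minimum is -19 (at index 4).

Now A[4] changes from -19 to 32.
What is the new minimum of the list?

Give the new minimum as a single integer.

Answer: -8

Derivation:
Old min = -19 (at index 4)
Change: A[4] -19 -> 32
Changed element WAS the min. Need to check: is 32 still <= all others?
  Min of remaining elements: -8
  New min = min(32, -8) = -8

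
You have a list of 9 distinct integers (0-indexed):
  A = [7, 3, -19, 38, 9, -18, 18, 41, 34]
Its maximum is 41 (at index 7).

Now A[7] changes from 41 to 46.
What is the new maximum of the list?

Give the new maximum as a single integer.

Old max = 41 (at index 7)
Change: A[7] 41 -> 46
Changed element WAS the max -> may need rescan.
  Max of remaining elements: 38
  New max = max(46, 38) = 46

Answer: 46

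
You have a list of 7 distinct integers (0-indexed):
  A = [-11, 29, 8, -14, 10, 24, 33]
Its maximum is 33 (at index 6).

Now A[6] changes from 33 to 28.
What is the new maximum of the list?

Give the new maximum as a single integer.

Answer: 29

Derivation:
Old max = 33 (at index 6)
Change: A[6] 33 -> 28
Changed element WAS the max -> may need rescan.
  Max of remaining elements: 29
  New max = max(28, 29) = 29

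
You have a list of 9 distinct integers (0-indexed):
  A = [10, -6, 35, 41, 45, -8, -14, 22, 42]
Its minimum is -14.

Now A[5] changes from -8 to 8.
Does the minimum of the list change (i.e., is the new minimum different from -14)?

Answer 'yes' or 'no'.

Old min = -14
Change: A[5] -8 -> 8
Changed element was NOT the min; min changes only if 8 < -14.
New min = -14; changed? no

Answer: no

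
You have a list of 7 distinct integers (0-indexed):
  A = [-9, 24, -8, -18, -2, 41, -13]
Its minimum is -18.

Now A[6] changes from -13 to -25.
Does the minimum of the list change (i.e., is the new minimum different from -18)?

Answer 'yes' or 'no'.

Answer: yes

Derivation:
Old min = -18
Change: A[6] -13 -> -25
Changed element was NOT the min; min changes only if -25 < -18.
New min = -25; changed? yes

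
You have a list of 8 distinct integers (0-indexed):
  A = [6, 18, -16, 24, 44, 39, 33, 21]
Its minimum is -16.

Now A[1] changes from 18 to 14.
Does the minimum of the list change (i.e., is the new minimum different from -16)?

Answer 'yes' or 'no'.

Answer: no

Derivation:
Old min = -16
Change: A[1] 18 -> 14
Changed element was NOT the min; min changes only if 14 < -16.
New min = -16; changed? no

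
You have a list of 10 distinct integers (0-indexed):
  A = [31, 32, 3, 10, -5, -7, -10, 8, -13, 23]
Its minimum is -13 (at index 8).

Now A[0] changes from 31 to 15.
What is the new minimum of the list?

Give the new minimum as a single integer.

Old min = -13 (at index 8)
Change: A[0] 31 -> 15
Changed element was NOT the old min.
  New min = min(old_min, new_val) = min(-13, 15) = -13

Answer: -13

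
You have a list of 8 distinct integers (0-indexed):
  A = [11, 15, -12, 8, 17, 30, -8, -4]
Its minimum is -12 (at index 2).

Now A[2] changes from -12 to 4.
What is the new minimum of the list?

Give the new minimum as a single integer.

Old min = -12 (at index 2)
Change: A[2] -12 -> 4
Changed element WAS the min. Need to check: is 4 still <= all others?
  Min of remaining elements: -8
  New min = min(4, -8) = -8

Answer: -8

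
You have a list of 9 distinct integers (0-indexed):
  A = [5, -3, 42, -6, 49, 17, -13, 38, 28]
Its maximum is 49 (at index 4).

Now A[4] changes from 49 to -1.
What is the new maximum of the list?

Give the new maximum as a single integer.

Old max = 49 (at index 4)
Change: A[4] 49 -> -1
Changed element WAS the max -> may need rescan.
  Max of remaining elements: 42
  New max = max(-1, 42) = 42

Answer: 42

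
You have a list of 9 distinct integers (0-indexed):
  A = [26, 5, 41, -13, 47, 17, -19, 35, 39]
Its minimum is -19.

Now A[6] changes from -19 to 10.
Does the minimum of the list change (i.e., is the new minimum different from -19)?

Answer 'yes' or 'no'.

Old min = -19
Change: A[6] -19 -> 10
Changed element was the min; new min must be rechecked.
New min = -13; changed? yes

Answer: yes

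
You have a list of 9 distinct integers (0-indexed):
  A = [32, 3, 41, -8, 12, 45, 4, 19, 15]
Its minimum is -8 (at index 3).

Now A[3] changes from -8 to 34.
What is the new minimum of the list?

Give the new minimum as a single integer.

Answer: 3

Derivation:
Old min = -8 (at index 3)
Change: A[3] -8 -> 34
Changed element WAS the min. Need to check: is 34 still <= all others?
  Min of remaining elements: 3
  New min = min(34, 3) = 3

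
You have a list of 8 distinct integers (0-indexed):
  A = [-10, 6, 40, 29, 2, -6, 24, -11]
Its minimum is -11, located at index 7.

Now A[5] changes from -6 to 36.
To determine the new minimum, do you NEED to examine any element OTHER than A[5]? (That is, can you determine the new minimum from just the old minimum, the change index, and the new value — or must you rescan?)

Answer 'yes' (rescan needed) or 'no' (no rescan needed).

Old min = -11 at index 7
Change at index 5: -6 -> 36
Index 5 was NOT the min. New min = min(-11, 36). No rescan of other elements needed.
Needs rescan: no

Answer: no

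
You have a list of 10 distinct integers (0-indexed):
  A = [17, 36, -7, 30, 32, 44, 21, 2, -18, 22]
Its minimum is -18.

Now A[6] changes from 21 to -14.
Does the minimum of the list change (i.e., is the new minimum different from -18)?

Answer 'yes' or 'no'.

Answer: no

Derivation:
Old min = -18
Change: A[6] 21 -> -14
Changed element was NOT the min; min changes only if -14 < -18.
New min = -18; changed? no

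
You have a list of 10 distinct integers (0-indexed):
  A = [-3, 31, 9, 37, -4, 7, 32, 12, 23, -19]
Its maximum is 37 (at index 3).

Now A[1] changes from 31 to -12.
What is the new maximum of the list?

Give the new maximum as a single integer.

Answer: 37

Derivation:
Old max = 37 (at index 3)
Change: A[1] 31 -> -12
Changed element was NOT the old max.
  New max = max(old_max, new_val) = max(37, -12) = 37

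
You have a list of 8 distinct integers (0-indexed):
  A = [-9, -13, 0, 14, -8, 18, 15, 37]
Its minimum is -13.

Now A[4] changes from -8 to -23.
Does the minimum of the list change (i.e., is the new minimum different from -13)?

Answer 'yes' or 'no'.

Answer: yes

Derivation:
Old min = -13
Change: A[4] -8 -> -23
Changed element was NOT the min; min changes only if -23 < -13.
New min = -23; changed? yes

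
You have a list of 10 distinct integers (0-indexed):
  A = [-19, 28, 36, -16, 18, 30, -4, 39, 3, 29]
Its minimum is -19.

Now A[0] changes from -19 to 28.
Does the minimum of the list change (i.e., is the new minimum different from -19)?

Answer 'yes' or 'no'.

Answer: yes

Derivation:
Old min = -19
Change: A[0] -19 -> 28
Changed element was the min; new min must be rechecked.
New min = -16; changed? yes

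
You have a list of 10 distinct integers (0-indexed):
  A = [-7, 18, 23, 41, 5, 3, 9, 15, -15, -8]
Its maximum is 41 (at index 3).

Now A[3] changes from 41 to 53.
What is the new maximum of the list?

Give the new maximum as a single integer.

Old max = 41 (at index 3)
Change: A[3] 41 -> 53
Changed element WAS the max -> may need rescan.
  Max of remaining elements: 23
  New max = max(53, 23) = 53

Answer: 53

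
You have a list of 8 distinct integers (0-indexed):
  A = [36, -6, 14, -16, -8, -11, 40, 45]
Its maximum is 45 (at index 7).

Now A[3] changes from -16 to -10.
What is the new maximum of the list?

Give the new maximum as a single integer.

Answer: 45

Derivation:
Old max = 45 (at index 7)
Change: A[3] -16 -> -10
Changed element was NOT the old max.
  New max = max(old_max, new_val) = max(45, -10) = 45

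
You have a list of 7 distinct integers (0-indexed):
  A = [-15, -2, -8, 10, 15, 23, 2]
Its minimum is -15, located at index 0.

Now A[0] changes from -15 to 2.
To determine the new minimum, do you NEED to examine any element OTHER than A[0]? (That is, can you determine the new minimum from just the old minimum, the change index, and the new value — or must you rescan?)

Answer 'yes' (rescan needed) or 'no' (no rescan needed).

Old min = -15 at index 0
Change at index 0: -15 -> 2
Index 0 WAS the min and new value 2 > old min -15. Must rescan other elements to find the new min.
Needs rescan: yes

Answer: yes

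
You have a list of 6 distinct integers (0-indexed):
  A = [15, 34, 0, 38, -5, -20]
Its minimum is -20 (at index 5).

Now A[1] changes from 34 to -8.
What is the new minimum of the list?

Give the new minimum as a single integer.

Answer: -20

Derivation:
Old min = -20 (at index 5)
Change: A[1] 34 -> -8
Changed element was NOT the old min.
  New min = min(old_min, new_val) = min(-20, -8) = -20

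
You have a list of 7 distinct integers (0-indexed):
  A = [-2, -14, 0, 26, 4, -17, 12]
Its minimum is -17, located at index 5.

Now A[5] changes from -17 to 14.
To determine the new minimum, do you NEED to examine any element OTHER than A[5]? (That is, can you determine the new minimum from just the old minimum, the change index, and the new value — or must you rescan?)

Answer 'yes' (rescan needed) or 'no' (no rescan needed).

Answer: yes

Derivation:
Old min = -17 at index 5
Change at index 5: -17 -> 14
Index 5 WAS the min and new value 14 > old min -17. Must rescan other elements to find the new min.
Needs rescan: yes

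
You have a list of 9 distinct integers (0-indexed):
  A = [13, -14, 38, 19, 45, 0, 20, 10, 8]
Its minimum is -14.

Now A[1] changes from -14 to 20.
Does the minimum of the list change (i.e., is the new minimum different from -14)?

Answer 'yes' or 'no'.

Old min = -14
Change: A[1] -14 -> 20
Changed element was the min; new min must be rechecked.
New min = 0; changed? yes

Answer: yes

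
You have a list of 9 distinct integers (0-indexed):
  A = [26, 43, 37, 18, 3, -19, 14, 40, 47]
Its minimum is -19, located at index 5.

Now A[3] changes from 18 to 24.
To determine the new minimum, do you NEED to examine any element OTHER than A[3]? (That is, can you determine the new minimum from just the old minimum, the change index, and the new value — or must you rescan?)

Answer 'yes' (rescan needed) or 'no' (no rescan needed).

Answer: no

Derivation:
Old min = -19 at index 5
Change at index 3: 18 -> 24
Index 3 was NOT the min. New min = min(-19, 24). No rescan of other elements needed.
Needs rescan: no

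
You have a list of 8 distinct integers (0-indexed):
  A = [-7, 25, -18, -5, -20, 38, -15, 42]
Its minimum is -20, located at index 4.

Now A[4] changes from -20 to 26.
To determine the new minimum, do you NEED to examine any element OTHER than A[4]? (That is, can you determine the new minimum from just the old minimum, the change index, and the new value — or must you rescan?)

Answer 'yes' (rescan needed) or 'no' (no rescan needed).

Old min = -20 at index 4
Change at index 4: -20 -> 26
Index 4 WAS the min and new value 26 > old min -20. Must rescan other elements to find the new min.
Needs rescan: yes

Answer: yes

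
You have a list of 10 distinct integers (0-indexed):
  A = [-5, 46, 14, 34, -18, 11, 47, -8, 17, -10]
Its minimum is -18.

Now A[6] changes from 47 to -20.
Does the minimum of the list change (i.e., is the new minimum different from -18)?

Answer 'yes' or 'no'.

Old min = -18
Change: A[6] 47 -> -20
Changed element was NOT the min; min changes only if -20 < -18.
New min = -20; changed? yes

Answer: yes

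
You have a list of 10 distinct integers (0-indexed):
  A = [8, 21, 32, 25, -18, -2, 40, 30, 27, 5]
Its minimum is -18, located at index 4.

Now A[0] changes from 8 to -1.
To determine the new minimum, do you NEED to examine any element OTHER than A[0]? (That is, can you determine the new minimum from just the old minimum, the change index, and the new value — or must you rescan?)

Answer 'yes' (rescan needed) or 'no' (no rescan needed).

Old min = -18 at index 4
Change at index 0: 8 -> -1
Index 0 was NOT the min. New min = min(-18, -1). No rescan of other elements needed.
Needs rescan: no

Answer: no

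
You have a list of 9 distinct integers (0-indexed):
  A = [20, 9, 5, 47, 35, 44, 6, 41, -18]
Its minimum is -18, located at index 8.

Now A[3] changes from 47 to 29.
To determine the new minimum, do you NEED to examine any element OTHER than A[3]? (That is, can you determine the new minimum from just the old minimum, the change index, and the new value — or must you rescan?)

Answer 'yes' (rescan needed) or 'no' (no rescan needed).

Answer: no

Derivation:
Old min = -18 at index 8
Change at index 3: 47 -> 29
Index 3 was NOT the min. New min = min(-18, 29). No rescan of other elements needed.
Needs rescan: no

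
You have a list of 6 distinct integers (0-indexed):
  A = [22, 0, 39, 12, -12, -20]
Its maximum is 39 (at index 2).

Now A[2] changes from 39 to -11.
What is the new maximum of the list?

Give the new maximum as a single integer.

Old max = 39 (at index 2)
Change: A[2] 39 -> -11
Changed element WAS the max -> may need rescan.
  Max of remaining elements: 22
  New max = max(-11, 22) = 22

Answer: 22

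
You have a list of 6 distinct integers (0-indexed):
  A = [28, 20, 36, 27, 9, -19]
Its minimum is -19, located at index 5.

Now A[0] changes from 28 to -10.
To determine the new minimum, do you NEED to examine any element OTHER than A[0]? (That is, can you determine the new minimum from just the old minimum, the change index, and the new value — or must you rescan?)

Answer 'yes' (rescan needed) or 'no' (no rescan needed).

Old min = -19 at index 5
Change at index 0: 28 -> -10
Index 0 was NOT the min. New min = min(-19, -10). No rescan of other elements needed.
Needs rescan: no

Answer: no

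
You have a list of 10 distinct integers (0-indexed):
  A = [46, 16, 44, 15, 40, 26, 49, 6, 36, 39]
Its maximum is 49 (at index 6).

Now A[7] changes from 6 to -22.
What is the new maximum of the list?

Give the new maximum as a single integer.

Answer: 49

Derivation:
Old max = 49 (at index 6)
Change: A[7] 6 -> -22
Changed element was NOT the old max.
  New max = max(old_max, new_val) = max(49, -22) = 49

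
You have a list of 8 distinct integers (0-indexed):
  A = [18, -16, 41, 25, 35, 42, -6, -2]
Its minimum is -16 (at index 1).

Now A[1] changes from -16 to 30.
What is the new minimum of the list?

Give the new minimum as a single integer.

Old min = -16 (at index 1)
Change: A[1] -16 -> 30
Changed element WAS the min. Need to check: is 30 still <= all others?
  Min of remaining elements: -6
  New min = min(30, -6) = -6

Answer: -6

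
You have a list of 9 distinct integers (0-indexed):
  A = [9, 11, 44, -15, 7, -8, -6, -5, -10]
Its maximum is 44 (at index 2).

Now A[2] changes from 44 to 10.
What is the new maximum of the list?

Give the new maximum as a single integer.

Answer: 11

Derivation:
Old max = 44 (at index 2)
Change: A[2] 44 -> 10
Changed element WAS the max -> may need rescan.
  Max of remaining elements: 11
  New max = max(10, 11) = 11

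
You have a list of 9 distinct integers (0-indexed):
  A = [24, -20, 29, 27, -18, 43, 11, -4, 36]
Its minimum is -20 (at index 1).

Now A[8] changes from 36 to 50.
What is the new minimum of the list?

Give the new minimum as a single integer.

Answer: -20

Derivation:
Old min = -20 (at index 1)
Change: A[8] 36 -> 50
Changed element was NOT the old min.
  New min = min(old_min, new_val) = min(-20, 50) = -20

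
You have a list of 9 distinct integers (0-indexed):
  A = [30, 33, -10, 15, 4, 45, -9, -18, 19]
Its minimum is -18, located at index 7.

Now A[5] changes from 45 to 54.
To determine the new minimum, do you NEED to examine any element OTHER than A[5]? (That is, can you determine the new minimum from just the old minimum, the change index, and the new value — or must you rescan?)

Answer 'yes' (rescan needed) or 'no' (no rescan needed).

Answer: no

Derivation:
Old min = -18 at index 7
Change at index 5: 45 -> 54
Index 5 was NOT the min. New min = min(-18, 54). No rescan of other elements needed.
Needs rescan: no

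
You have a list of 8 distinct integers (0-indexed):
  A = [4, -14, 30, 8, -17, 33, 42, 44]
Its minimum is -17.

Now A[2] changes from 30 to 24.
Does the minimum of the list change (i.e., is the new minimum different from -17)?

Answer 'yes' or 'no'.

Answer: no

Derivation:
Old min = -17
Change: A[2] 30 -> 24
Changed element was NOT the min; min changes only if 24 < -17.
New min = -17; changed? no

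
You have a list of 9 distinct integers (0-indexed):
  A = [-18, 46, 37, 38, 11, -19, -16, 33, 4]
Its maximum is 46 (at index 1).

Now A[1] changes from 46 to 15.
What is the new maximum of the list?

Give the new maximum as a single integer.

Answer: 38

Derivation:
Old max = 46 (at index 1)
Change: A[1] 46 -> 15
Changed element WAS the max -> may need rescan.
  Max of remaining elements: 38
  New max = max(15, 38) = 38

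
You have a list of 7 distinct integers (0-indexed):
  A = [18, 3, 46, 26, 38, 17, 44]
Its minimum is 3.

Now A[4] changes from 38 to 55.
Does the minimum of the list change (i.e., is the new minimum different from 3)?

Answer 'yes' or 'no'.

Old min = 3
Change: A[4] 38 -> 55
Changed element was NOT the min; min changes only if 55 < 3.
New min = 3; changed? no

Answer: no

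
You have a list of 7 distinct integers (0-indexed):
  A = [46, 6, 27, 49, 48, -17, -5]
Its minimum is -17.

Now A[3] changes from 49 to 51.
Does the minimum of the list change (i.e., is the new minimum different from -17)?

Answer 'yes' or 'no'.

Answer: no

Derivation:
Old min = -17
Change: A[3] 49 -> 51
Changed element was NOT the min; min changes only if 51 < -17.
New min = -17; changed? no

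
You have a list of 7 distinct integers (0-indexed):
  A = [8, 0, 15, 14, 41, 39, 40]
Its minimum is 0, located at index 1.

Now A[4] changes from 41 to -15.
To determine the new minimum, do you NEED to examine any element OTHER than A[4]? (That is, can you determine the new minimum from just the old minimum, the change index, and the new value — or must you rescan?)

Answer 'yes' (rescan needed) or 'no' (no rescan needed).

Old min = 0 at index 1
Change at index 4: 41 -> -15
Index 4 was NOT the min. New min = min(0, -15). No rescan of other elements needed.
Needs rescan: no

Answer: no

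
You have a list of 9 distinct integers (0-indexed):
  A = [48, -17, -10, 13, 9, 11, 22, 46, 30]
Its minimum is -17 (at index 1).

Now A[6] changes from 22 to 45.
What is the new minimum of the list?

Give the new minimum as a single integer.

Old min = -17 (at index 1)
Change: A[6] 22 -> 45
Changed element was NOT the old min.
  New min = min(old_min, new_val) = min(-17, 45) = -17

Answer: -17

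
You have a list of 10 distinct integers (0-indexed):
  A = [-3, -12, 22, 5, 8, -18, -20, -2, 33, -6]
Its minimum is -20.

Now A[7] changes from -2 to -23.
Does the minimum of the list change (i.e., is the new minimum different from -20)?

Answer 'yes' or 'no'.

Answer: yes

Derivation:
Old min = -20
Change: A[7] -2 -> -23
Changed element was NOT the min; min changes only if -23 < -20.
New min = -23; changed? yes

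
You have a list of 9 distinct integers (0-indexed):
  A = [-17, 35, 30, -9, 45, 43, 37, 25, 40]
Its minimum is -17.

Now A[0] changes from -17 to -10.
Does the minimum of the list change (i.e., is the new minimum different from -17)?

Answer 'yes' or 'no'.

Old min = -17
Change: A[0] -17 -> -10
Changed element was the min; new min must be rechecked.
New min = -10; changed? yes

Answer: yes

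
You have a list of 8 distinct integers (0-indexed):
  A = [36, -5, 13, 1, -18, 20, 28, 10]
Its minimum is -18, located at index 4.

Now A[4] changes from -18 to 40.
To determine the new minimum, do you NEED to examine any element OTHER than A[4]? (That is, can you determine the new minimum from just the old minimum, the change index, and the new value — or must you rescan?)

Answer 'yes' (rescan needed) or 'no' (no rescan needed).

Old min = -18 at index 4
Change at index 4: -18 -> 40
Index 4 WAS the min and new value 40 > old min -18. Must rescan other elements to find the new min.
Needs rescan: yes

Answer: yes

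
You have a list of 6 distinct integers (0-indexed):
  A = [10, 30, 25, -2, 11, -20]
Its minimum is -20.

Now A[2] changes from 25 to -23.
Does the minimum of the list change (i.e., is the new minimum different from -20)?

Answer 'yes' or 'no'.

Answer: yes

Derivation:
Old min = -20
Change: A[2] 25 -> -23
Changed element was NOT the min; min changes only if -23 < -20.
New min = -23; changed? yes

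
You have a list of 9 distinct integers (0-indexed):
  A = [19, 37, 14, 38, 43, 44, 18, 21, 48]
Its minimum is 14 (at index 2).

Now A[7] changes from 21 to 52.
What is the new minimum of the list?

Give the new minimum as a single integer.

Answer: 14

Derivation:
Old min = 14 (at index 2)
Change: A[7] 21 -> 52
Changed element was NOT the old min.
  New min = min(old_min, new_val) = min(14, 52) = 14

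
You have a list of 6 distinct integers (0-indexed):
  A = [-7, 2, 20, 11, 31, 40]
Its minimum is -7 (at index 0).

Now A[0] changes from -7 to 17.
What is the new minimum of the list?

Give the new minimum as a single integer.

Answer: 2

Derivation:
Old min = -7 (at index 0)
Change: A[0] -7 -> 17
Changed element WAS the min. Need to check: is 17 still <= all others?
  Min of remaining elements: 2
  New min = min(17, 2) = 2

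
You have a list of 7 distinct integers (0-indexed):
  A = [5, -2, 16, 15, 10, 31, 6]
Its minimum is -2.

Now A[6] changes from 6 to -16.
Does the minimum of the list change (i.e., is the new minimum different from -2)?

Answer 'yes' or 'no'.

Old min = -2
Change: A[6] 6 -> -16
Changed element was NOT the min; min changes only if -16 < -2.
New min = -16; changed? yes

Answer: yes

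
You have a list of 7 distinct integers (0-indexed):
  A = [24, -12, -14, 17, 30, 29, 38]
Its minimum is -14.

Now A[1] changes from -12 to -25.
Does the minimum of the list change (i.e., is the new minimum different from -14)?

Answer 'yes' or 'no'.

Answer: yes

Derivation:
Old min = -14
Change: A[1] -12 -> -25
Changed element was NOT the min; min changes only if -25 < -14.
New min = -25; changed? yes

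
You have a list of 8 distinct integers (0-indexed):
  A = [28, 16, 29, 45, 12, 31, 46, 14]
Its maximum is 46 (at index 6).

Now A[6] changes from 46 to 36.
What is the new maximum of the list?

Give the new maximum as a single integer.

Answer: 45

Derivation:
Old max = 46 (at index 6)
Change: A[6] 46 -> 36
Changed element WAS the max -> may need rescan.
  Max of remaining elements: 45
  New max = max(36, 45) = 45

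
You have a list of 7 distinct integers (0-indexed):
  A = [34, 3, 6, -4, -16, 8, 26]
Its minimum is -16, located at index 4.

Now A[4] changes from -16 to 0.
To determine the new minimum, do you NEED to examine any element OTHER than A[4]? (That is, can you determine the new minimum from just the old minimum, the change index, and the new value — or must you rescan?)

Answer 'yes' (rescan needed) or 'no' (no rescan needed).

Old min = -16 at index 4
Change at index 4: -16 -> 0
Index 4 WAS the min and new value 0 > old min -16. Must rescan other elements to find the new min.
Needs rescan: yes

Answer: yes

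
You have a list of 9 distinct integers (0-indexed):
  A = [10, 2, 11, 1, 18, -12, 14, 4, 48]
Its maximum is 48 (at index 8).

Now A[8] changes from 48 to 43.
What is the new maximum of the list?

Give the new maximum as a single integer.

Answer: 43

Derivation:
Old max = 48 (at index 8)
Change: A[8] 48 -> 43
Changed element WAS the max -> may need rescan.
  Max of remaining elements: 18
  New max = max(43, 18) = 43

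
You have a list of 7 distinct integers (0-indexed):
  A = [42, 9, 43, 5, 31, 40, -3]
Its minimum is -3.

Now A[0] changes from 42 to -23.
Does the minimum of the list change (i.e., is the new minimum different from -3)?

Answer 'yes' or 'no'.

Answer: yes

Derivation:
Old min = -3
Change: A[0] 42 -> -23
Changed element was NOT the min; min changes only if -23 < -3.
New min = -23; changed? yes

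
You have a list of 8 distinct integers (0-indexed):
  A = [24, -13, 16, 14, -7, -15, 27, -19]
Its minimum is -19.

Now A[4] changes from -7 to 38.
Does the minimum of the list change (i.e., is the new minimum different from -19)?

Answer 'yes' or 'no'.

Old min = -19
Change: A[4] -7 -> 38
Changed element was NOT the min; min changes only if 38 < -19.
New min = -19; changed? no

Answer: no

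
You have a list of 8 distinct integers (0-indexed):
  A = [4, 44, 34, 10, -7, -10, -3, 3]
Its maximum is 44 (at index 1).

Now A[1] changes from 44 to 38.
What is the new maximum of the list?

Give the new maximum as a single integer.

Old max = 44 (at index 1)
Change: A[1] 44 -> 38
Changed element WAS the max -> may need rescan.
  Max of remaining elements: 34
  New max = max(38, 34) = 38

Answer: 38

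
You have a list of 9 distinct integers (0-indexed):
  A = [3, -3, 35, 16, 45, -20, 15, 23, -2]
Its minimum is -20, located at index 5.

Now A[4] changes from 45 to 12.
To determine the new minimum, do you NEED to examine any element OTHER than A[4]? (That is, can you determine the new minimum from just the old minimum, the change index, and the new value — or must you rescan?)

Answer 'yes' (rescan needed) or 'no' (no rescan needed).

Answer: no

Derivation:
Old min = -20 at index 5
Change at index 4: 45 -> 12
Index 4 was NOT the min. New min = min(-20, 12). No rescan of other elements needed.
Needs rescan: no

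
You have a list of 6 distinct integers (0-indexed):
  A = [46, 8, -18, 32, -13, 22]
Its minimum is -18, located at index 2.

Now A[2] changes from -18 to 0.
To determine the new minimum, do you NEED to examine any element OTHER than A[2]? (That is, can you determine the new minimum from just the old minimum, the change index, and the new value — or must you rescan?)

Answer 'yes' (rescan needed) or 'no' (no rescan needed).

Answer: yes

Derivation:
Old min = -18 at index 2
Change at index 2: -18 -> 0
Index 2 WAS the min and new value 0 > old min -18. Must rescan other elements to find the new min.
Needs rescan: yes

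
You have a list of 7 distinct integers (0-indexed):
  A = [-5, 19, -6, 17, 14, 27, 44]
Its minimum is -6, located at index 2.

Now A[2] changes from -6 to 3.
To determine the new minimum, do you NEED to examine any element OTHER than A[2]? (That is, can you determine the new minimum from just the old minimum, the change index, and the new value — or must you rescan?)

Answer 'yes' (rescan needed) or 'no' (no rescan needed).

Answer: yes

Derivation:
Old min = -6 at index 2
Change at index 2: -6 -> 3
Index 2 WAS the min and new value 3 > old min -6. Must rescan other elements to find the new min.
Needs rescan: yes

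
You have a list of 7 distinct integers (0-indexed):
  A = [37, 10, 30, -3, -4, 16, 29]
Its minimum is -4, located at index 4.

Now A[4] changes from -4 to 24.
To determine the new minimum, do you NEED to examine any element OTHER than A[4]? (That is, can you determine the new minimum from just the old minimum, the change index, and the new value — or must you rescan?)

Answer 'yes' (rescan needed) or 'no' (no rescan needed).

Old min = -4 at index 4
Change at index 4: -4 -> 24
Index 4 WAS the min and new value 24 > old min -4. Must rescan other elements to find the new min.
Needs rescan: yes

Answer: yes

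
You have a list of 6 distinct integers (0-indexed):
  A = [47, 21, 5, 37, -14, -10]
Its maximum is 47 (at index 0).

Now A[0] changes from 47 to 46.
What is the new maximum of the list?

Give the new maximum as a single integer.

Answer: 46

Derivation:
Old max = 47 (at index 0)
Change: A[0] 47 -> 46
Changed element WAS the max -> may need rescan.
  Max of remaining elements: 37
  New max = max(46, 37) = 46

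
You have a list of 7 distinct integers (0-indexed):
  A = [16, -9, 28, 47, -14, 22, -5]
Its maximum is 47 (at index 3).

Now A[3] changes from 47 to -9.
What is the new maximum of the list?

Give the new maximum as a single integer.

Answer: 28

Derivation:
Old max = 47 (at index 3)
Change: A[3] 47 -> -9
Changed element WAS the max -> may need rescan.
  Max of remaining elements: 28
  New max = max(-9, 28) = 28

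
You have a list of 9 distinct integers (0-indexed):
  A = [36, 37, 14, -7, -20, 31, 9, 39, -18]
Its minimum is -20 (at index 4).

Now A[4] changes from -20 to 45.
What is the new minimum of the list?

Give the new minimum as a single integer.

Answer: -18

Derivation:
Old min = -20 (at index 4)
Change: A[4] -20 -> 45
Changed element WAS the min. Need to check: is 45 still <= all others?
  Min of remaining elements: -18
  New min = min(45, -18) = -18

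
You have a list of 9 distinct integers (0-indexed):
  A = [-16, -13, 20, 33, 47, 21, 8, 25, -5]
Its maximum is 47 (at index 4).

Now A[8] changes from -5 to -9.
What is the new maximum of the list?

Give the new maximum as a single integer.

Old max = 47 (at index 4)
Change: A[8] -5 -> -9
Changed element was NOT the old max.
  New max = max(old_max, new_val) = max(47, -9) = 47

Answer: 47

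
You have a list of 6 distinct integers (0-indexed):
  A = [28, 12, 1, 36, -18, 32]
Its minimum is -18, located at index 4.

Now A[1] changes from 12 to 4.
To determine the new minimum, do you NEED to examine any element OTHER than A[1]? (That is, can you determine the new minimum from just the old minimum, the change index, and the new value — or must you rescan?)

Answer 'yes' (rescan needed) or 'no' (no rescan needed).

Old min = -18 at index 4
Change at index 1: 12 -> 4
Index 1 was NOT the min. New min = min(-18, 4). No rescan of other elements needed.
Needs rescan: no

Answer: no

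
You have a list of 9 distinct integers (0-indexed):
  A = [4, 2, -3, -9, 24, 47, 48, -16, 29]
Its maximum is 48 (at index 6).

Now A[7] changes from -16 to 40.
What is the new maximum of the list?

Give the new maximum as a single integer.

Answer: 48

Derivation:
Old max = 48 (at index 6)
Change: A[7] -16 -> 40
Changed element was NOT the old max.
  New max = max(old_max, new_val) = max(48, 40) = 48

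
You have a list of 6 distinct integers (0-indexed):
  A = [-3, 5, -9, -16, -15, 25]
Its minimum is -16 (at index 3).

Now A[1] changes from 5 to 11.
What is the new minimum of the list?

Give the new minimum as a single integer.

Old min = -16 (at index 3)
Change: A[1] 5 -> 11
Changed element was NOT the old min.
  New min = min(old_min, new_val) = min(-16, 11) = -16

Answer: -16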